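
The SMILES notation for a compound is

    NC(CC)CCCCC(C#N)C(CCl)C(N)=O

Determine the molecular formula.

Walk through each heavy atom and fill implicit hydrogens from standard valence (C 4, N 3, O 2, S 2, halogen 1):
  atom 1: N, bond orders sum to 1 (valence 3) → 2 H
  atom 2: C, bond orders sum to 3 (valence 4) → 1 H
  atom 3: C, bond orders sum to 2 (valence 4) → 2 H
  atom 4: C, bond orders sum to 1 (valence 4) → 3 H
  atom 5: C, bond orders sum to 2 (valence 4) → 2 H
  atom 6: C, bond orders sum to 2 (valence 4) → 2 H
  atom 7: C, bond orders sum to 2 (valence 4) → 2 H
  atom 8: C, bond orders sum to 2 (valence 4) → 2 H
  atom 9: C, bond orders sum to 3 (valence 4) → 1 H
  atom 10: C, bond orders sum to 4 (valence 4) → 0 H
  atom 11: N, bond orders sum to 3 (valence 3) → 0 H
  atom 12: C, bond orders sum to 3 (valence 4) → 1 H
  atom 13: C, bond orders sum to 2 (valence 4) → 2 H
  atom 14: Cl (halogen, monovalent) → 0 H
  atom 15: C, bond orders sum to 4 (valence 4) → 0 H
  atom 16: N, bond orders sum to 1 (valence 3) → 2 H
  atom 17: O, bond orders sum to 2 (valence 2) → 0 H
Totals → C:12, H:22, Cl:1, N:3, O:1.

C12H22ClN3O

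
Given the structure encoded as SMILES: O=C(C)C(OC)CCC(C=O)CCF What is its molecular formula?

Walk through each heavy atom and fill implicit hydrogens from standard valence (C 4, N 3, O 2, S 2, halogen 1):
  atom 1: O, bond orders sum to 2 (valence 2) → 0 H
  atom 2: C, bond orders sum to 4 (valence 4) → 0 H
  atom 3: C, bond orders sum to 1 (valence 4) → 3 H
  atom 4: C, bond orders sum to 3 (valence 4) → 1 H
  atom 5: O, bond orders sum to 2 (valence 2) → 0 H
  atom 6: C, bond orders sum to 1 (valence 4) → 3 H
  atom 7: C, bond orders sum to 2 (valence 4) → 2 H
  atom 8: C, bond orders sum to 2 (valence 4) → 2 H
  atom 9: C, bond orders sum to 3 (valence 4) → 1 H
  atom 10: C, bond orders sum to 3 (valence 4) → 1 H
  atom 11: O, bond orders sum to 2 (valence 2) → 0 H
  atom 12: C, bond orders sum to 2 (valence 4) → 2 H
  atom 13: C, bond orders sum to 2 (valence 4) → 2 H
  atom 14: F (halogen, monovalent) → 0 H
Totals → C:10, H:17, F:1, O:3.

C10H17FO3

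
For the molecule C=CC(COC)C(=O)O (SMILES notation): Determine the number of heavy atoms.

Every atom symbol written in the SMILES (organic subset) is one heavy atom; implicit H are not written.
Heavy atoms by element → C:6, O:3.
Total: 9.

9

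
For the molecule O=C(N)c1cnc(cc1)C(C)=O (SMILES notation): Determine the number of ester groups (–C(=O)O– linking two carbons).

0

Scan the SMILES for the ester motif — none present.
Groups that are present: 1 amide, 1 ketone.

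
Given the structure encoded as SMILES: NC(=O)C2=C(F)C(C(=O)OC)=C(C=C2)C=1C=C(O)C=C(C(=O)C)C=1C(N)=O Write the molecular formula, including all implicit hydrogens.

Walk through each heavy atom and fill implicit hydrogens from standard valence (C 4, N 3, O 2, S 2, halogen 1):
  atom 1: N, bond orders sum to 1 (valence 3) → 2 H
  atom 2: C, bond orders sum to 4 (valence 4) → 0 H
  atom 3: O, bond orders sum to 2 (valence 2) → 0 H
  atom 4: C, bond orders sum to 4 (valence 4) → 0 H
  atom 5: C, bond orders sum to 4 (valence 4) → 0 H
  atom 6: F (halogen, monovalent) → 0 H
  atom 7: C, bond orders sum to 4 (valence 4) → 0 H
  atom 8: C, bond orders sum to 4 (valence 4) → 0 H
  atom 9: O, bond orders sum to 2 (valence 2) → 0 H
  atom 10: O, bond orders sum to 2 (valence 2) → 0 H
  atom 11: C, bond orders sum to 1 (valence 4) → 3 H
  atom 12: C, bond orders sum to 4 (valence 4) → 0 H
  atom 13: C, bond orders sum to 3 (valence 4) → 1 H
  atom 14: C, bond orders sum to 3 (valence 4) → 1 H
  atom 15: C, bond orders sum to 4 (valence 4) → 0 H
  atom 16: C, bond orders sum to 3 (valence 4) → 1 H
  atom 17: C, bond orders sum to 4 (valence 4) → 0 H
  atom 18: O, bond orders sum to 1 (valence 2) → 1 H
  atom 19: C, bond orders sum to 3 (valence 4) → 1 H
  atom 20: C, bond orders sum to 4 (valence 4) → 0 H
  atom 21: C, bond orders sum to 4 (valence 4) → 0 H
  atom 22: O, bond orders sum to 2 (valence 2) → 0 H
  atom 23: C, bond orders sum to 1 (valence 4) → 3 H
  atom 24: C, bond orders sum to 4 (valence 4) → 0 H
  atom 25: C, bond orders sum to 4 (valence 4) → 0 H
  atom 26: N, bond orders sum to 1 (valence 3) → 2 H
  atom 27: O, bond orders sum to 2 (valence 2) → 0 H
Totals → C:18, H:15, F:1, N:2, O:6.
In Hill order: C18H15FN2O6.

C18H15FN2O6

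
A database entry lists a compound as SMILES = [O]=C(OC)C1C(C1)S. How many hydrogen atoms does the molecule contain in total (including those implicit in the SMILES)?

Walk through each heavy atom and fill implicit hydrogens from standard valence (C 4, N 3, O 2, S 2, halogen 1):
  atom 1: O with explicit H count 0
  atom 2: C, bond orders sum to 4 (valence 4) → 0 H
  atom 3: O, bond orders sum to 2 (valence 2) → 0 H
  atom 4: C, bond orders sum to 1 (valence 4) → 3 H
  atom 5: C, bond orders sum to 3 (valence 4) → 1 H
  atom 6: C, bond orders sum to 3 (valence 4) → 1 H
  atom 7: C, bond orders sum to 2 (valence 4) → 2 H
  atom 8: S, bond orders sum to 1 (valence 2) → 1 H
Total hydrogens: 8.

8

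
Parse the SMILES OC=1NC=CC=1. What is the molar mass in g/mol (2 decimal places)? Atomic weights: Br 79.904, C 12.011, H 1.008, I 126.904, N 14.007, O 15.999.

83.09 g/mol

First, the molecular formula is C4H5NO (counting implicit H from valence).
  C: 4 × 12.011 = 48.044
  H: 5 × 1.008 = 5.040
  N: 1 × 14.007 = 14.007
  O: 1 × 15.999 = 15.999
Sum: 4×12.011 + 5×1.008 + 1×14.007 + 1×15.999 = 83.090 → 83.09 g/mol.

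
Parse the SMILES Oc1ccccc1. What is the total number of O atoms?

1

Scan the SMILES for O atoms (remember two-letter symbols like Cl and Br are single atoms).
Oxygen count: 1.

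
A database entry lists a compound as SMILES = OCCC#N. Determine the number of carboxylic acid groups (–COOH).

Scan the SMILES for the carboxylic acid motif — none present.
Groups that are present: 1 hydroxyl, 1 nitrile.

0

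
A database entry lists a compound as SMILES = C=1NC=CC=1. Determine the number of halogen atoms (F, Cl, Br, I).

0

Scan the SMILES for the halogen motif — none present.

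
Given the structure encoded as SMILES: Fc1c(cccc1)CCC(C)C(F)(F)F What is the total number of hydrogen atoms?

12

Walk through each heavy atom and fill implicit hydrogens from standard valence (C 4, N 3, O 2, S 2, halogen 1); for lowercase aromatic atoms, an aromatic c carries 1 H when it has two neighbours and 0 H with three, and aromatic n carries 0 H:
  atom 1: F (halogen, monovalent) → 0 H
  atom 2: aromatic c, 3 neighbours → 0 H
  atom 3: aromatic c, 3 neighbours → 0 H
  atom 4: aromatic c, 2 neighbours → 1 H
  atom 5: aromatic c, 2 neighbours → 1 H
  atom 6: aromatic c, 2 neighbours → 1 H
  atom 7: aromatic c, 2 neighbours → 1 H
  atom 8: C, bond orders sum to 2 (valence 4) → 2 H
  atom 9: C, bond orders sum to 2 (valence 4) → 2 H
  atom 10: C, bond orders sum to 3 (valence 4) → 1 H
  atom 11: C, bond orders sum to 1 (valence 4) → 3 H
  atom 12: C, bond orders sum to 4 (valence 4) → 0 H
  atom 13: F (halogen, monovalent) → 0 H
  atom 14: F (halogen, monovalent) → 0 H
  atom 15: F (halogen, monovalent) → 0 H
Total hydrogens: 12.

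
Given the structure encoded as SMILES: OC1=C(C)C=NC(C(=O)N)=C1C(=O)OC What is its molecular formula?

C9H10N2O4

Walk through each heavy atom and fill implicit hydrogens from standard valence (C 4, N 3, O 2, S 2, halogen 1):
  atom 1: O, bond orders sum to 1 (valence 2) → 1 H
  atom 2: C, bond orders sum to 4 (valence 4) → 0 H
  atom 3: C, bond orders sum to 4 (valence 4) → 0 H
  atom 4: C, bond orders sum to 1 (valence 4) → 3 H
  atom 5: C, bond orders sum to 3 (valence 4) → 1 H
  atom 6: N, bond orders sum to 3 (valence 3) → 0 H
  atom 7: C, bond orders sum to 4 (valence 4) → 0 H
  atom 8: C, bond orders sum to 4 (valence 4) → 0 H
  atom 9: O, bond orders sum to 2 (valence 2) → 0 H
  atom 10: N, bond orders sum to 1 (valence 3) → 2 H
  atom 11: C, bond orders sum to 4 (valence 4) → 0 H
  atom 12: C, bond orders sum to 4 (valence 4) → 0 H
  atom 13: O, bond orders sum to 2 (valence 2) → 0 H
  atom 14: O, bond orders sum to 2 (valence 2) → 0 H
  atom 15: C, bond orders sum to 1 (valence 4) → 3 H
Totals → C:9, H:10, N:2, O:4.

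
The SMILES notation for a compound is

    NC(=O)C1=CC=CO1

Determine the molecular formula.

C5H5NO2

Walk through each heavy atom and fill implicit hydrogens from standard valence (C 4, N 3, O 2, S 2, halogen 1):
  atom 1: N, bond orders sum to 1 (valence 3) → 2 H
  atom 2: C, bond orders sum to 4 (valence 4) → 0 H
  atom 3: O, bond orders sum to 2 (valence 2) → 0 H
  atom 4: C, bond orders sum to 4 (valence 4) → 0 H
  atom 5: C, bond orders sum to 3 (valence 4) → 1 H
  atom 6: C, bond orders sum to 3 (valence 4) → 1 H
  atom 7: C, bond orders sum to 3 (valence 4) → 1 H
  atom 8: O, bond orders sum to 2 (valence 2) → 0 H
Totals → C:5, H:5, N:1, O:2.
In Hill order: C5H5NO2.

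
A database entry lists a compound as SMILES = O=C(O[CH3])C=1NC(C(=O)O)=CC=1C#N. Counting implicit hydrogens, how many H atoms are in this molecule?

6

Walk through each heavy atom and fill implicit hydrogens from standard valence (C 4, N 3, O 2, S 2, halogen 1):
  atom 1: O, bond orders sum to 2 (valence 2) → 0 H
  atom 2: C, bond orders sum to 4 (valence 4) → 0 H
  atom 3: O, bond orders sum to 2 (valence 2) → 0 H
  atom 4: C with explicit H count 3
  atom 5: C, bond orders sum to 4 (valence 4) → 0 H
  atom 6: N, bond orders sum to 2 (valence 3) → 1 H
  atom 7: C, bond orders sum to 4 (valence 4) → 0 H
  atom 8: C, bond orders sum to 4 (valence 4) → 0 H
  atom 9: O, bond orders sum to 2 (valence 2) → 0 H
  atom 10: O, bond orders sum to 1 (valence 2) → 1 H
  atom 11: C, bond orders sum to 3 (valence 4) → 1 H
  atom 12: C, bond orders sum to 4 (valence 4) → 0 H
  atom 13: C, bond orders sum to 4 (valence 4) → 0 H
  atom 14: N, bond orders sum to 3 (valence 3) → 0 H
Total hydrogens: 6.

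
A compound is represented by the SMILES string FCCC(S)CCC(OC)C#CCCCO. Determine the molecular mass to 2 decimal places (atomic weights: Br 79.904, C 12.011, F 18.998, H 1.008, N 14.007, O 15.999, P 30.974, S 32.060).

First, the molecular formula is C12H21FO2S (counting implicit H from valence).
  C: 12 × 12.011 = 144.132
  F: 1 × 18.998 = 18.998
  H: 21 × 1.008 = 21.168
  O: 2 × 15.999 = 31.998
  S: 1 × 32.060 = 32.060
Sum: 12×12.011 + 1×18.998 + 21×1.008 + 2×15.999 + 1×32.060 = 248.356 → 248.36 g/mol.

248.36 g/mol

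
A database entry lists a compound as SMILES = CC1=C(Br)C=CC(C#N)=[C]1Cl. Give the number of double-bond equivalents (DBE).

6

Molecular formula: C8H5BrClN.
DoU = (2C + 2 + N − H − X) / 2, where X is the halogen count and O/S are ignored.
    = (2·8 + 2 + 1 − 5 − 2) / 2 = 12 / 2 = 6.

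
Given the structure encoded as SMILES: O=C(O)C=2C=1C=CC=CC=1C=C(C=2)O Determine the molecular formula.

C11H8O3

Walk through each heavy atom and fill implicit hydrogens from standard valence (C 4, N 3, O 2, S 2, halogen 1):
  atom 1: O, bond orders sum to 2 (valence 2) → 0 H
  atom 2: C, bond orders sum to 4 (valence 4) → 0 H
  atom 3: O, bond orders sum to 1 (valence 2) → 1 H
  atom 4: C, bond orders sum to 4 (valence 4) → 0 H
  atom 5: C, bond orders sum to 4 (valence 4) → 0 H
  atom 6: C, bond orders sum to 3 (valence 4) → 1 H
  atom 7: C, bond orders sum to 3 (valence 4) → 1 H
  atom 8: C, bond orders sum to 3 (valence 4) → 1 H
  atom 9: C, bond orders sum to 3 (valence 4) → 1 H
  atom 10: C, bond orders sum to 4 (valence 4) → 0 H
  atom 11: C, bond orders sum to 3 (valence 4) → 1 H
  atom 12: C, bond orders sum to 4 (valence 4) → 0 H
  atom 13: C, bond orders sum to 3 (valence 4) → 1 H
  atom 14: O, bond orders sum to 1 (valence 2) → 1 H
Totals → C:11, H:8, O:3.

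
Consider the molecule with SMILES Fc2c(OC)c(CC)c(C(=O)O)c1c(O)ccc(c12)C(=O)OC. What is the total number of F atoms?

Scan the SMILES for F atoms (remember two-letter symbols like Cl and Br are single atoms).
Fluorine count: 1.

1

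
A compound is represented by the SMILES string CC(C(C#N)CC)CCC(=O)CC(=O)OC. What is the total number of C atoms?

12

Count every carbon token in the SMILES (each C, including those in ring-closure positions and inside branches).
Carbon count: 12.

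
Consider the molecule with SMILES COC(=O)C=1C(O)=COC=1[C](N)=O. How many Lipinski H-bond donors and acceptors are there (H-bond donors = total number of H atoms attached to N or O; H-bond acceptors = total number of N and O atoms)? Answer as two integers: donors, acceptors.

Donors: find every N or O and count the H atoms it carries.
  atom 2 (O): bond orders sum to 2 → 0 H
  atom 4 (O): bond orders sum to 2 → 0 H
  atom 7 (O): bond orders sum to 1 → 1 H
  atom 9 (O): bond orders sum to 2 → 0 H
  atom 12 (N): bond orders sum to 1 → 2 H
  atom 13 (O): bond orders sum to 2 → 0 H
Lipinski HBD = 3.
Acceptors: N atoms = 1, O atoms = 5 → HBA = 6.

3, 6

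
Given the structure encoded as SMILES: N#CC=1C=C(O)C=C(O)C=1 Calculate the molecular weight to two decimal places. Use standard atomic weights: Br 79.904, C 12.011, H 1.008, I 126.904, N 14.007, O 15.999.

135.12 g/mol

First, the molecular formula is C7H5NO2 (counting implicit H from valence).
  C: 7 × 12.011 = 84.077
  H: 5 × 1.008 = 5.040
  N: 1 × 14.007 = 14.007
  O: 2 × 15.999 = 31.998
Sum: 7×12.011 + 5×1.008 + 1×14.007 + 2×15.999 = 135.122 → 135.12 g/mol.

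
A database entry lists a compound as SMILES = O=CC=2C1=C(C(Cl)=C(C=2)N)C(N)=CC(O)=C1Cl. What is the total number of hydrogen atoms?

8

Walk through each heavy atom and fill implicit hydrogens from standard valence (C 4, N 3, O 2, S 2, halogen 1):
  atom 1: O, bond orders sum to 2 (valence 2) → 0 H
  atom 2: C, bond orders sum to 3 (valence 4) → 1 H
  atom 3: C, bond orders sum to 4 (valence 4) → 0 H
  atom 4: C, bond orders sum to 4 (valence 4) → 0 H
  atom 5: C, bond orders sum to 4 (valence 4) → 0 H
  atom 6: C, bond orders sum to 4 (valence 4) → 0 H
  atom 7: Cl (halogen, monovalent) → 0 H
  atom 8: C, bond orders sum to 4 (valence 4) → 0 H
  atom 9: C, bond orders sum to 3 (valence 4) → 1 H
  atom 10: N, bond orders sum to 1 (valence 3) → 2 H
  atom 11: C, bond orders sum to 4 (valence 4) → 0 H
  atom 12: N, bond orders sum to 1 (valence 3) → 2 H
  atom 13: C, bond orders sum to 3 (valence 4) → 1 H
  atom 14: C, bond orders sum to 4 (valence 4) → 0 H
  atom 15: O, bond orders sum to 1 (valence 2) → 1 H
  atom 16: C, bond orders sum to 4 (valence 4) → 0 H
  atom 17: Cl (halogen, monovalent) → 0 H
Total hydrogens: 8.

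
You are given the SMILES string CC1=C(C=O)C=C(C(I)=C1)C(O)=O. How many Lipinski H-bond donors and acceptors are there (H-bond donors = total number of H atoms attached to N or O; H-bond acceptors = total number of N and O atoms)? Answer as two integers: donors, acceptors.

Donors: find every N or O and count the H atoms it carries.
  atom 5 (O): bond orders sum to 2 → 0 H
  atom 12 (O): bond orders sum to 1 → 1 H
  atom 13 (O): bond orders sum to 2 → 0 H
Lipinski HBD = 1.
Acceptors: N atoms = 0, O atoms = 3 → HBA = 3.

1, 3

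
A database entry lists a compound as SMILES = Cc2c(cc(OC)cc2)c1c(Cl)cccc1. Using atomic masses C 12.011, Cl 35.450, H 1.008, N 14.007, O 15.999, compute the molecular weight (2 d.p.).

232.71 g/mol

First, the molecular formula is C14H13ClO (counting implicit H from valence).
  C: 14 × 12.011 = 168.154
  Cl: 1 × 35.450 = 35.450
  H: 13 × 1.008 = 13.104
  O: 1 × 15.999 = 15.999
Sum: 14×12.011 + 1×35.450 + 13×1.008 + 1×15.999 = 232.707 → 232.71 g/mol.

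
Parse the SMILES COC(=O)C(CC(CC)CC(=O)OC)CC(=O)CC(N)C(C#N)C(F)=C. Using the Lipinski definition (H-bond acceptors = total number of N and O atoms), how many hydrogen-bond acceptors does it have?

7

N atoms: 2; O atoms: 5.
Lipinski HBA = 2 + 5 = 7.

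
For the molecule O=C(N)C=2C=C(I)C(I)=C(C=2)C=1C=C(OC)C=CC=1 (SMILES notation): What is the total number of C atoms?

Count every carbon token in the SMILES (each C, including those in ring-closure positions and inside branches).
Carbon count: 14.

14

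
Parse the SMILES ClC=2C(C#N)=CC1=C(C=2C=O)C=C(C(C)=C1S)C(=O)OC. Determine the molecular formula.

Walk through each heavy atom and fill implicit hydrogens from standard valence (C 4, N 3, O 2, S 2, halogen 1):
  atom 1: Cl (halogen, monovalent) → 0 H
  atom 2: C, bond orders sum to 4 (valence 4) → 0 H
  atom 3: C, bond orders sum to 4 (valence 4) → 0 H
  atom 4: C, bond orders sum to 4 (valence 4) → 0 H
  atom 5: N, bond orders sum to 3 (valence 3) → 0 H
  atom 6: C, bond orders sum to 3 (valence 4) → 1 H
  atom 7: C, bond orders sum to 4 (valence 4) → 0 H
  atom 8: C, bond orders sum to 4 (valence 4) → 0 H
  atom 9: C, bond orders sum to 4 (valence 4) → 0 H
  atom 10: C, bond orders sum to 3 (valence 4) → 1 H
  atom 11: O, bond orders sum to 2 (valence 2) → 0 H
  atom 12: C, bond orders sum to 3 (valence 4) → 1 H
  atom 13: C, bond orders sum to 4 (valence 4) → 0 H
  atom 14: C, bond orders sum to 4 (valence 4) → 0 H
  atom 15: C, bond orders sum to 1 (valence 4) → 3 H
  atom 16: C, bond orders sum to 4 (valence 4) → 0 H
  atom 17: S, bond orders sum to 1 (valence 2) → 1 H
  atom 18: C, bond orders sum to 4 (valence 4) → 0 H
  atom 19: O, bond orders sum to 2 (valence 2) → 0 H
  atom 20: O, bond orders sum to 2 (valence 2) → 0 H
  atom 21: C, bond orders sum to 1 (valence 4) → 3 H
Totals → C:15, H:10, Cl:1, N:1, O:3, S:1.

C15H10ClNO3S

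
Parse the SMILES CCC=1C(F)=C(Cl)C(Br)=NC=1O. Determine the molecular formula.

C7H6BrClFNO

Walk through each heavy atom and fill implicit hydrogens from standard valence (C 4, N 3, O 2, S 2, halogen 1):
  atom 1: C, bond orders sum to 1 (valence 4) → 3 H
  atom 2: C, bond orders sum to 2 (valence 4) → 2 H
  atom 3: C, bond orders sum to 4 (valence 4) → 0 H
  atom 4: C, bond orders sum to 4 (valence 4) → 0 H
  atom 5: F (halogen, monovalent) → 0 H
  atom 6: C, bond orders sum to 4 (valence 4) → 0 H
  atom 7: Cl (halogen, monovalent) → 0 H
  atom 8: C, bond orders sum to 4 (valence 4) → 0 H
  atom 9: Br (halogen, monovalent) → 0 H
  atom 10: N, bond orders sum to 3 (valence 3) → 0 H
  atom 11: C, bond orders sum to 4 (valence 4) → 0 H
  atom 12: O, bond orders sum to 1 (valence 2) → 1 H
Totals → C:7, H:6, Br:1, Cl:1, F:1, N:1, O:1.
In Hill order: C7H6BrClFNO.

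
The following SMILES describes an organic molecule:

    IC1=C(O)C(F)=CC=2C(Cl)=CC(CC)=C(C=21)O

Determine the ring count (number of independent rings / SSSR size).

2

In SMILES, each pair of matching ring-closure digits denotes one ring-closing bond; the number of such bonds equals the number of independent rings.
Ring-closure bonds here: 2.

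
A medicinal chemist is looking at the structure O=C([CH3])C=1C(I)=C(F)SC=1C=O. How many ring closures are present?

In SMILES, each pair of matching ring-closure digits denotes one ring-closing bond; the number of such bonds equals the number of independent rings.
Ring-closure bonds here: 1.

1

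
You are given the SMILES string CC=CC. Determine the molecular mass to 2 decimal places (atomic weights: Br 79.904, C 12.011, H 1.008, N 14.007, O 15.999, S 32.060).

56.11 g/mol

First, the molecular formula is C4H8 (counting implicit H from valence).
  C: 4 × 12.011 = 48.044
  H: 8 × 1.008 = 8.064
Sum: 4×12.011 + 8×1.008 = 56.108 → 56.11 g/mol.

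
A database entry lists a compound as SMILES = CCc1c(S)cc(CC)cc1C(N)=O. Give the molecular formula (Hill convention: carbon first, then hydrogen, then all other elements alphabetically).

Walk through each heavy atom and fill implicit hydrogens from standard valence (C 4, N 3, O 2, S 2, halogen 1); for lowercase aromatic atoms, an aromatic c carries 1 H when it has two neighbours and 0 H with three, and aromatic n carries 0 H:
  atom 1: C, bond orders sum to 1 (valence 4) → 3 H
  atom 2: C, bond orders sum to 2 (valence 4) → 2 H
  atom 3: aromatic c, 3 neighbours → 0 H
  atom 4: aromatic c, 3 neighbours → 0 H
  atom 5: S, bond orders sum to 1 (valence 2) → 1 H
  atom 6: aromatic c, 2 neighbours → 1 H
  atom 7: aromatic c, 3 neighbours → 0 H
  atom 8: C, bond orders sum to 2 (valence 4) → 2 H
  atom 9: C, bond orders sum to 1 (valence 4) → 3 H
  atom 10: aromatic c, 2 neighbours → 1 H
  atom 11: aromatic c, 3 neighbours → 0 H
  atom 12: C, bond orders sum to 4 (valence 4) → 0 H
  atom 13: N, bond orders sum to 1 (valence 3) → 2 H
  atom 14: O, bond orders sum to 2 (valence 2) → 0 H
Totals → C:11, H:15, N:1, O:1, S:1.
In Hill order: C11H15NOS.

C11H15NOS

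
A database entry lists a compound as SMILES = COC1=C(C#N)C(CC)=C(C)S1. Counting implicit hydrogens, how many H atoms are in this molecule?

Walk through each heavy atom and fill implicit hydrogens from standard valence (C 4, N 3, O 2, S 2, halogen 1):
  atom 1: C, bond orders sum to 1 (valence 4) → 3 H
  atom 2: O, bond orders sum to 2 (valence 2) → 0 H
  atom 3: C, bond orders sum to 4 (valence 4) → 0 H
  atom 4: C, bond orders sum to 4 (valence 4) → 0 H
  atom 5: C, bond orders sum to 4 (valence 4) → 0 H
  atom 6: N, bond orders sum to 3 (valence 3) → 0 H
  atom 7: C, bond orders sum to 4 (valence 4) → 0 H
  atom 8: C, bond orders sum to 2 (valence 4) → 2 H
  atom 9: C, bond orders sum to 1 (valence 4) → 3 H
  atom 10: C, bond orders sum to 4 (valence 4) → 0 H
  atom 11: C, bond orders sum to 1 (valence 4) → 3 H
  atom 12: S, bond orders sum to 2 (valence 2) → 0 H
Total hydrogens: 11.

11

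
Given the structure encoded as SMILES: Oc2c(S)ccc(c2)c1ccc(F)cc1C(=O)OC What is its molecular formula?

C14H11FO3S

Walk through each heavy atom and fill implicit hydrogens from standard valence (C 4, N 3, O 2, S 2, halogen 1); for lowercase aromatic atoms, an aromatic c carries 1 H when it has two neighbours and 0 H with three, and aromatic n carries 0 H:
  atom 1: O, bond orders sum to 1 (valence 2) → 1 H
  atom 2: aromatic c, 3 neighbours → 0 H
  atom 3: aromatic c, 3 neighbours → 0 H
  atom 4: S, bond orders sum to 1 (valence 2) → 1 H
  atom 5: aromatic c, 2 neighbours → 1 H
  atom 6: aromatic c, 2 neighbours → 1 H
  atom 7: aromatic c, 3 neighbours → 0 H
  atom 8: aromatic c, 2 neighbours → 1 H
  atom 9: aromatic c, 3 neighbours → 0 H
  atom 10: aromatic c, 2 neighbours → 1 H
  atom 11: aromatic c, 2 neighbours → 1 H
  atom 12: aromatic c, 3 neighbours → 0 H
  atom 13: F (halogen, monovalent) → 0 H
  atom 14: aromatic c, 2 neighbours → 1 H
  atom 15: aromatic c, 3 neighbours → 0 H
  atom 16: C, bond orders sum to 4 (valence 4) → 0 H
  atom 17: O, bond orders sum to 2 (valence 2) → 0 H
  atom 18: O, bond orders sum to 2 (valence 2) → 0 H
  atom 19: C, bond orders sum to 1 (valence 4) → 3 H
Totals → C:14, H:11, F:1, O:3, S:1.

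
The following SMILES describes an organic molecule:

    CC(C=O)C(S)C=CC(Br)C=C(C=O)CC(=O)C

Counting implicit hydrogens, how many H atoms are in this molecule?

17

Walk through each heavy atom and fill implicit hydrogens from standard valence (C 4, N 3, O 2, S 2, halogen 1):
  atom 1: C, bond orders sum to 1 (valence 4) → 3 H
  atom 2: C, bond orders sum to 3 (valence 4) → 1 H
  atom 3: C, bond orders sum to 3 (valence 4) → 1 H
  atom 4: O, bond orders sum to 2 (valence 2) → 0 H
  atom 5: C, bond orders sum to 3 (valence 4) → 1 H
  atom 6: S, bond orders sum to 1 (valence 2) → 1 H
  atom 7: C, bond orders sum to 3 (valence 4) → 1 H
  atom 8: C, bond orders sum to 3 (valence 4) → 1 H
  atom 9: C, bond orders sum to 3 (valence 4) → 1 H
  atom 10: Br (halogen, monovalent) → 0 H
  atom 11: C, bond orders sum to 3 (valence 4) → 1 H
  atom 12: C, bond orders sum to 4 (valence 4) → 0 H
  atom 13: C, bond orders sum to 3 (valence 4) → 1 H
  atom 14: O, bond orders sum to 2 (valence 2) → 0 H
  atom 15: C, bond orders sum to 2 (valence 4) → 2 H
  atom 16: C, bond orders sum to 4 (valence 4) → 0 H
  atom 17: O, bond orders sum to 2 (valence 2) → 0 H
  atom 18: C, bond orders sum to 1 (valence 4) → 3 H
Total hydrogens: 17.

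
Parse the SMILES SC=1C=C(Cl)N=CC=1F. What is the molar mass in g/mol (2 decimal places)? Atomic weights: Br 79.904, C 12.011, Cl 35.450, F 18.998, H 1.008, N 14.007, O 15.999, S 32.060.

First, the molecular formula is C5H3ClFNS (counting implicit H from valence).
  C: 5 × 12.011 = 60.055
  Cl: 1 × 35.450 = 35.450
  F: 1 × 18.998 = 18.998
  H: 3 × 1.008 = 3.024
  N: 1 × 14.007 = 14.007
  S: 1 × 32.060 = 32.060
Sum: 5×12.011 + 1×35.450 + 1×18.998 + 3×1.008 + 1×14.007 + 1×32.060 = 163.594 → 163.59 g/mol.

163.59 g/mol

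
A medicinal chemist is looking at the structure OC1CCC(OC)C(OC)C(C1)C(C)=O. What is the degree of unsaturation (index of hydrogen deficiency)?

2

Degree of unsaturation = (number of rings) + (number of π bonds).
Ring closures in the SMILES: 1.
π bonds: 1 double bond (each 1 DoU) → 1 DoU from unsaturation.
Total DoU = 1 + 1 = 2.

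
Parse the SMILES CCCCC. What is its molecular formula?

Walk through each heavy atom and fill implicit hydrogens from standard valence (C 4, N 3, O 2, S 2, halogen 1):
  atom 1: C, bond orders sum to 1 (valence 4) → 3 H
  atom 2: C, bond orders sum to 2 (valence 4) → 2 H
  atom 3: C, bond orders sum to 2 (valence 4) → 2 H
  atom 4: C, bond orders sum to 2 (valence 4) → 2 H
  atom 5: C, bond orders sum to 1 (valence 4) → 3 H
Totals → C:5, H:12.
In Hill order: C5H12.

C5H12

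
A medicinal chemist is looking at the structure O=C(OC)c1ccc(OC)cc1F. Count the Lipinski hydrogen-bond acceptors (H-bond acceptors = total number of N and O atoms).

3

N atoms: 0; O atoms: 3.
Lipinski HBA = 0 + 3 = 3.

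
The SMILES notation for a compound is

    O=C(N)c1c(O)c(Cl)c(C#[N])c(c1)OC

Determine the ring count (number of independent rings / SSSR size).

1

In SMILES, each pair of matching ring-closure digits denotes one ring-closing bond; the number of such bonds equals the number of independent rings.
Ring-closure bonds here: 1.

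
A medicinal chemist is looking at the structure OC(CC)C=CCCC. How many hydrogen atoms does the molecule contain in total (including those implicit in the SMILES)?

16

Walk through each heavy atom and fill implicit hydrogens from standard valence (C 4, N 3, O 2, S 2, halogen 1):
  atom 1: O, bond orders sum to 1 (valence 2) → 1 H
  atom 2: C, bond orders sum to 3 (valence 4) → 1 H
  atom 3: C, bond orders sum to 2 (valence 4) → 2 H
  atom 4: C, bond orders sum to 1 (valence 4) → 3 H
  atom 5: C, bond orders sum to 3 (valence 4) → 1 H
  atom 6: C, bond orders sum to 3 (valence 4) → 1 H
  atom 7: C, bond orders sum to 2 (valence 4) → 2 H
  atom 8: C, bond orders sum to 2 (valence 4) → 2 H
  atom 9: C, bond orders sum to 1 (valence 4) → 3 H
Total hydrogens: 16.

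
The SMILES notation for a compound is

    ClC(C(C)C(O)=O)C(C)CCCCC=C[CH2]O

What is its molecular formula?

C13H23ClO3

Walk through each heavy atom and fill implicit hydrogens from standard valence (C 4, N 3, O 2, S 2, halogen 1):
  atom 1: Cl (halogen, monovalent) → 0 H
  atom 2: C, bond orders sum to 3 (valence 4) → 1 H
  atom 3: C, bond orders sum to 3 (valence 4) → 1 H
  atom 4: C, bond orders sum to 1 (valence 4) → 3 H
  atom 5: C, bond orders sum to 4 (valence 4) → 0 H
  atom 6: O, bond orders sum to 1 (valence 2) → 1 H
  atom 7: O, bond orders sum to 2 (valence 2) → 0 H
  atom 8: C, bond orders sum to 3 (valence 4) → 1 H
  atom 9: C, bond orders sum to 1 (valence 4) → 3 H
  atom 10: C, bond orders sum to 2 (valence 4) → 2 H
  atom 11: C, bond orders sum to 2 (valence 4) → 2 H
  atom 12: C, bond orders sum to 2 (valence 4) → 2 H
  atom 13: C, bond orders sum to 2 (valence 4) → 2 H
  atom 14: C, bond orders sum to 3 (valence 4) → 1 H
  atom 15: C, bond orders sum to 3 (valence 4) → 1 H
  atom 16: C with explicit H count 2
  atom 17: O, bond orders sum to 1 (valence 2) → 1 H
Totals → C:13, H:23, Cl:1, O:3.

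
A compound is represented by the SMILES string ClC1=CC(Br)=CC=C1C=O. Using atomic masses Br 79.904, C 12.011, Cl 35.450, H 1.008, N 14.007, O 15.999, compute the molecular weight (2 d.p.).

219.46 g/mol

First, the molecular formula is C7H4BrClO (counting implicit H from valence).
  Br: 1 × 79.904 = 79.904
  C: 7 × 12.011 = 84.077
  Cl: 1 × 35.450 = 35.450
  H: 4 × 1.008 = 4.032
  O: 1 × 15.999 = 15.999
Sum: 1×79.904 + 7×12.011 + 1×35.450 + 4×1.008 + 1×15.999 = 219.462 → 219.46 g/mol.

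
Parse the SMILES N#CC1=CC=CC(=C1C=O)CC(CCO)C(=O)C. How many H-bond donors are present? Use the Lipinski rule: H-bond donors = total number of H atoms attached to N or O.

Donors: find every N or O and count the H atoms it carries.
  atom 1 (N): bond orders sum to 3 → 0 H
  atom 10 (O): bond orders sum to 2 → 0 H
  atom 15 (O): bond orders sum to 1 → 1 H
  atom 17 (O): bond orders sum to 2 → 0 H
Lipinski HBD = 1.

1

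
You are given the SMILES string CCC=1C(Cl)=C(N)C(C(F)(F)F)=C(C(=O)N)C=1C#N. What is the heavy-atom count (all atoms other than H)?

Every atom symbol written in the SMILES (organic subset) is one heavy atom; implicit H are not written.
Heavy atoms by element → C:11, Cl:1, F:3, N:3, O:1.
Total: 19.

19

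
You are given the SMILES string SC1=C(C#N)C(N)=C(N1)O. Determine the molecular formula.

Walk through each heavy atom and fill implicit hydrogens from standard valence (C 4, N 3, O 2, S 2, halogen 1):
  atom 1: S, bond orders sum to 1 (valence 2) → 1 H
  atom 2: C, bond orders sum to 4 (valence 4) → 0 H
  atom 3: C, bond orders sum to 4 (valence 4) → 0 H
  atom 4: C, bond orders sum to 4 (valence 4) → 0 H
  atom 5: N, bond orders sum to 3 (valence 3) → 0 H
  atom 6: C, bond orders sum to 4 (valence 4) → 0 H
  atom 7: N, bond orders sum to 1 (valence 3) → 2 H
  atom 8: C, bond orders sum to 4 (valence 4) → 0 H
  atom 9: N, bond orders sum to 2 (valence 3) → 1 H
  atom 10: O, bond orders sum to 1 (valence 2) → 1 H
Totals → C:5, H:5, N:3, O:1, S:1.
In Hill order: C5H5N3OS.

C5H5N3OS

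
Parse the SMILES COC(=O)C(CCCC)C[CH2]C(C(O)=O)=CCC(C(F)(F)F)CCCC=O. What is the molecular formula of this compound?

Walk through each heavy atom and fill implicit hydrogens from standard valence (C 4, N 3, O 2, S 2, halogen 1):
  atom 1: C, bond orders sum to 1 (valence 4) → 3 H
  atom 2: O, bond orders sum to 2 (valence 2) → 0 H
  atom 3: C, bond orders sum to 4 (valence 4) → 0 H
  atom 4: O, bond orders sum to 2 (valence 2) → 0 H
  atom 5: C, bond orders sum to 3 (valence 4) → 1 H
  atom 6: C, bond orders sum to 2 (valence 4) → 2 H
  atom 7: C, bond orders sum to 2 (valence 4) → 2 H
  atom 8: C, bond orders sum to 2 (valence 4) → 2 H
  atom 9: C, bond orders sum to 1 (valence 4) → 3 H
  atom 10: C, bond orders sum to 2 (valence 4) → 2 H
  atom 11: C with explicit H count 2
  atom 12: C, bond orders sum to 4 (valence 4) → 0 H
  atom 13: C, bond orders sum to 4 (valence 4) → 0 H
  atom 14: O, bond orders sum to 1 (valence 2) → 1 H
  atom 15: O, bond orders sum to 2 (valence 2) → 0 H
  atom 16: C, bond orders sum to 3 (valence 4) → 1 H
  atom 17: C, bond orders sum to 2 (valence 4) → 2 H
  atom 18: C, bond orders sum to 3 (valence 4) → 1 H
  atom 19: C, bond orders sum to 4 (valence 4) → 0 H
  atom 20: F (halogen, monovalent) → 0 H
  atom 21: F (halogen, monovalent) → 0 H
  atom 22: F (halogen, monovalent) → 0 H
  atom 23: C, bond orders sum to 2 (valence 4) → 2 H
  atom 24: C, bond orders sum to 2 (valence 4) → 2 H
  atom 25: C, bond orders sum to 2 (valence 4) → 2 H
  atom 26: C, bond orders sum to 3 (valence 4) → 1 H
  atom 27: O, bond orders sum to 2 (valence 2) → 0 H
Totals → C:19, H:29, F:3, O:5.

C19H29F3O5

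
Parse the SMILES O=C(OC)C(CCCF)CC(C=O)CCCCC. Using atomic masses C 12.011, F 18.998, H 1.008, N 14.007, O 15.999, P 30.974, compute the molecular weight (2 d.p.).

260.35 g/mol

First, the molecular formula is C14H25FO3 (counting implicit H from valence).
  C: 14 × 12.011 = 168.154
  F: 1 × 18.998 = 18.998
  H: 25 × 1.008 = 25.200
  O: 3 × 15.999 = 47.997
Sum: 14×12.011 + 1×18.998 + 25×1.008 + 3×15.999 = 260.349 → 260.35 g/mol.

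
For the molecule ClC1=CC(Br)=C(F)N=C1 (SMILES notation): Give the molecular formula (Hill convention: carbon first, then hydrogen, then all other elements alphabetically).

C5H2BrClFN

Walk through each heavy atom and fill implicit hydrogens from standard valence (C 4, N 3, O 2, S 2, halogen 1):
  atom 1: Cl (halogen, monovalent) → 0 H
  atom 2: C, bond orders sum to 4 (valence 4) → 0 H
  atom 3: C, bond orders sum to 3 (valence 4) → 1 H
  atom 4: C, bond orders sum to 4 (valence 4) → 0 H
  atom 5: Br (halogen, monovalent) → 0 H
  atom 6: C, bond orders sum to 4 (valence 4) → 0 H
  atom 7: F (halogen, monovalent) → 0 H
  atom 8: N, bond orders sum to 3 (valence 3) → 0 H
  atom 9: C, bond orders sum to 3 (valence 4) → 1 H
Totals → C:5, H:2, Br:1, Cl:1, F:1, N:1.
In Hill order: C5H2BrClFN.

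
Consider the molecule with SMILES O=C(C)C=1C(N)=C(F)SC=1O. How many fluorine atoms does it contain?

Scan the SMILES for F atoms (remember two-letter symbols like Cl and Br are single atoms).
Fluorine count: 1.

1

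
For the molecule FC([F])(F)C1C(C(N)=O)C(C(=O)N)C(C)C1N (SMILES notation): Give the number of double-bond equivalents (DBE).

3

Degree of unsaturation = (number of rings) + (number of π bonds).
Ring closures in the SMILES: 1.
π bonds: 2 double bonds (each 1 DoU) → 2 DoU from unsaturation.
Total DoU = 1 + 2 = 3.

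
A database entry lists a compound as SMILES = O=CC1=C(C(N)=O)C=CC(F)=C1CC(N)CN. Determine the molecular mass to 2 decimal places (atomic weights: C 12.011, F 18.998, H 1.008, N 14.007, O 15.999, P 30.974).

239.25 g/mol

First, the molecular formula is C11H14FN3O2 (counting implicit H from valence).
  C: 11 × 12.011 = 132.121
  F: 1 × 18.998 = 18.998
  H: 14 × 1.008 = 14.112
  N: 3 × 14.007 = 42.021
  O: 2 × 15.999 = 31.998
Sum: 11×12.011 + 1×18.998 + 14×1.008 + 3×14.007 + 2×15.999 = 239.250 → 239.25 g/mol.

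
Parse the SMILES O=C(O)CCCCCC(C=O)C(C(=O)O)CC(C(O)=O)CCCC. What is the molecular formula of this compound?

Walk through each heavy atom and fill implicit hydrogens from standard valence (C 4, N 3, O 2, S 2, halogen 1):
  atom 1: O, bond orders sum to 2 (valence 2) → 0 H
  atom 2: C, bond orders sum to 4 (valence 4) → 0 H
  atom 3: O, bond orders sum to 1 (valence 2) → 1 H
  atom 4: C, bond orders sum to 2 (valence 4) → 2 H
  atom 5: C, bond orders sum to 2 (valence 4) → 2 H
  atom 6: C, bond orders sum to 2 (valence 4) → 2 H
  atom 7: C, bond orders sum to 2 (valence 4) → 2 H
  atom 8: C, bond orders sum to 2 (valence 4) → 2 H
  atom 9: C, bond orders sum to 3 (valence 4) → 1 H
  atom 10: C, bond orders sum to 3 (valence 4) → 1 H
  atom 11: O, bond orders sum to 2 (valence 2) → 0 H
  atom 12: C, bond orders sum to 3 (valence 4) → 1 H
  atom 13: C, bond orders sum to 4 (valence 4) → 0 H
  atom 14: O, bond orders sum to 2 (valence 2) → 0 H
  atom 15: O, bond orders sum to 1 (valence 2) → 1 H
  atom 16: C, bond orders sum to 2 (valence 4) → 2 H
  atom 17: C, bond orders sum to 3 (valence 4) → 1 H
  atom 18: C, bond orders sum to 4 (valence 4) → 0 H
  atom 19: O, bond orders sum to 1 (valence 2) → 1 H
  atom 20: O, bond orders sum to 2 (valence 2) → 0 H
  atom 21: C, bond orders sum to 2 (valence 4) → 2 H
  atom 22: C, bond orders sum to 2 (valence 4) → 2 H
  atom 23: C, bond orders sum to 2 (valence 4) → 2 H
  atom 24: C, bond orders sum to 1 (valence 4) → 3 H
Totals → C:17, H:28, O:7.
In Hill order: C17H28O7.

C17H28O7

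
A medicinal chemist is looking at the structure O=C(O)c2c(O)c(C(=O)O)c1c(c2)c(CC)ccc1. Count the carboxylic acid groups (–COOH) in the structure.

The carboxylic acid motif appears at heavy-atom positions 2, 8 in the SMILES.
Other groups present: 1 hydroxyl.
Carboxylic acid count: 2.

2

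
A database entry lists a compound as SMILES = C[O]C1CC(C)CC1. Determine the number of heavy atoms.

Every atom symbol written in the SMILES (organic subset) is one heavy atom; implicit H are not written.
Heavy atoms by element → C:7, O:1.
Total: 8.

8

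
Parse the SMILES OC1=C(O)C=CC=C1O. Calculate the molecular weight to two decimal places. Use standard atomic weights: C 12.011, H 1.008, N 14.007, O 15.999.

First, the molecular formula is C6H6O3 (counting implicit H from valence).
  C: 6 × 12.011 = 72.066
  H: 6 × 1.008 = 6.048
  O: 3 × 15.999 = 47.997
Sum: 6×12.011 + 6×1.008 + 3×15.999 = 126.111 → 126.11 g/mol.

126.11 g/mol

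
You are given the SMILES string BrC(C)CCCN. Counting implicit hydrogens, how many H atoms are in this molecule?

Walk through each heavy atom and fill implicit hydrogens from standard valence (C 4, N 3, O 2, S 2, halogen 1):
  atom 1: Br (halogen, monovalent) → 0 H
  atom 2: C, bond orders sum to 3 (valence 4) → 1 H
  atom 3: C, bond orders sum to 1 (valence 4) → 3 H
  atom 4: C, bond orders sum to 2 (valence 4) → 2 H
  atom 5: C, bond orders sum to 2 (valence 4) → 2 H
  atom 6: C, bond orders sum to 2 (valence 4) → 2 H
  atom 7: N, bond orders sum to 1 (valence 3) → 2 H
Total hydrogens: 12.

12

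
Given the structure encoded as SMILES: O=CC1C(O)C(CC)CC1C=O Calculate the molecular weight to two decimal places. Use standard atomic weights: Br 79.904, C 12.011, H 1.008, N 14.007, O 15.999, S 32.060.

170.21 g/mol

First, the molecular formula is C9H14O3 (counting implicit H from valence).
  C: 9 × 12.011 = 108.099
  H: 14 × 1.008 = 14.112
  O: 3 × 15.999 = 47.997
Sum: 9×12.011 + 14×1.008 + 3×15.999 = 170.208 → 170.21 g/mol.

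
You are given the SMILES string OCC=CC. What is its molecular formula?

Walk through each heavy atom and fill implicit hydrogens from standard valence (C 4, N 3, O 2, S 2, halogen 1):
  atom 1: O, bond orders sum to 1 (valence 2) → 1 H
  atom 2: C, bond orders sum to 2 (valence 4) → 2 H
  atom 3: C, bond orders sum to 3 (valence 4) → 1 H
  atom 4: C, bond orders sum to 3 (valence 4) → 1 H
  atom 5: C, bond orders sum to 1 (valence 4) → 3 H
Totals → C:4, H:8, O:1.

C4H8O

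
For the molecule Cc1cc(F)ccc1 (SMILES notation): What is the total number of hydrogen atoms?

Walk through each heavy atom and fill implicit hydrogens from standard valence (C 4, N 3, O 2, S 2, halogen 1); for lowercase aromatic atoms, an aromatic c carries 1 H when it has two neighbours and 0 H with three, and aromatic n carries 0 H:
  atom 1: C, bond orders sum to 1 (valence 4) → 3 H
  atom 2: aromatic c, 3 neighbours → 0 H
  atom 3: aromatic c, 2 neighbours → 1 H
  atom 4: aromatic c, 3 neighbours → 0 H
  atom 5: F (halogen, monovalent) → 0 H
  atom 6: aromatic c, 2 neighbours → 1 H
  atom 7: aromatic c, 2 neighbours → 1 H
  atom 8: aromatic c, 2 neighbours → 1 H
Total hydrogens: 7.

7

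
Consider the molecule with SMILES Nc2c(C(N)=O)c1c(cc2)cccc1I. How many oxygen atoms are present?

Scan the SMILES for O atoms (remember two-letter symbols like Cl and Br are single atoms).
Oxygen count: 1.

1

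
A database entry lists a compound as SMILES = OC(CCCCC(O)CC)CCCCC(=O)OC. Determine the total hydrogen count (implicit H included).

28

Walk through each heavy atom and fill implicit hydrogens from standard valence (C 4, N 3, O 2, S 2, halogen 1):
  atom 1: O, bond orders sum to 1 (valence 2) → 1 H
  atom 2: C, bond orders sum to 3 (valence 4) → 1 H
  atom 3: C, bond orders sum to 2 (valence 4) → 2 H
  atom 4: C, bond orders sum to 2 (valence 4) → 2 H
  atom 5: C, bond orders sum to 2 (valence 4) → 2 H
  atom 6: C, bond orders sum to 2 (valence 4) → 2 H
  atom 7: C, bond orders sum to 3 (valence 4) → 1 H
  atom 8: O, bond orders sum to 1 (valence 2) → 1 H
  atom 9: C, bond orders sum to 2 (valence 4) → 2 H
  atom 10: C, bond orders sum to 1 (valence 4) → 3 H
  atom 11: C, bond orders sum to 2 (valence 4) → 2 H
  atom 12: C, bond orders sum to 2 (valence 4) → 2 H
  atom 13: C, bond orders sum to 2 (valence 4) → 2 H
  atom 14: C, bond orders sum to 2 (valence 4) → 2 H
  atom 15: C, bond orders sum to 4 (valence 4) → 0 H
  atom 16: O, bond orders sum to 2 (valence 2) → 0 H
  atom 17: O, bond orders sum to 2 (valence 2) → 0 H
  atom 18: C, bond orders sum to 1 (valence 4) → 3 H
Total hydrogens: 28.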